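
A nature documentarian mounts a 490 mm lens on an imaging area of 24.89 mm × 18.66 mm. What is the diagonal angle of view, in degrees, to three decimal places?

Sensor diagonal = √(24.89² + 18.66²) = √967.7077 ≈ 31.1080 mm.
Angle of view α = 2·arctan(d/2f) with d = 31.1080 mm and f = 490 mm.
d/2f = 0.03174; arctan(0.03174) ≈ 1.8181°, so α ≈ 3.6362°.

3.636°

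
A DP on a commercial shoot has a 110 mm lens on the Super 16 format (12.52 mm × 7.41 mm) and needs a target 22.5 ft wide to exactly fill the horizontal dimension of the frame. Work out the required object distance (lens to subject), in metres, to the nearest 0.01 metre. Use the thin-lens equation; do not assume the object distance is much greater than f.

W: 22.5 ft × 304.8 mm/ft = 6858.00 mm.
Magnification m = w/W = dᵢ/dₒ; combined with 1/f = 1/dₒ + 1/dᵢ this gives dₒ = f·(1 + W/w).
dₒ = 110 mm × (1 + 6858/12.52) = 110 × 548.7636 ≈ 60363.992 mm = 60.364 m.

60.36 m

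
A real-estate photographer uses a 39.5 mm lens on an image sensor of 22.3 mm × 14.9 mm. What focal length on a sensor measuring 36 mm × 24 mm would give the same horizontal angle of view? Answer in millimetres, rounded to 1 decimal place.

Equal angle of view means equal width/f ratio, so f₂ = f₁ · (width₂/width₁) = 39.5 × 36/22.3.
f₂ = 39.5 × 1.61435 ≈ 63.767 mm.

63.8 mm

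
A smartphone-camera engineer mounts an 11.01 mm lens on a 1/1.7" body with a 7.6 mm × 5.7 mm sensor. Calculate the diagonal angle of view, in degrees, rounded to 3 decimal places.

Sensor diagonal = √(7.6² + 5.7²) = √90.2500 ≈ 9.5000 mm.
Angle of view α = 2·arctan(d/2f) with d = 9.5000 mm and f = 11.01 mm.
d/2f = 0.43143; arctan(0.43143) ≈ 23.3366°, so α ≈ 46.6732°.

46.673°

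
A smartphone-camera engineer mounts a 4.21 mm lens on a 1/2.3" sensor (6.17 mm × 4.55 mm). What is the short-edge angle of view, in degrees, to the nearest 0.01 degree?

Angle of view α = 2·arctan(h/2f) with h = 4.55 mm and f = 4.21 mm.
h/2f = 0.54038; arctan(0.54038) ≈ 28.3859°, so α ≈ 56.7718°.

56.77°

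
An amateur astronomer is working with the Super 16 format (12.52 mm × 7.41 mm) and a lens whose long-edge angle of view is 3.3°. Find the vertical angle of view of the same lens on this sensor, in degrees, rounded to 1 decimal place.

2.0°

From the long-edge AOV: f = 12.52 / (2·tan(1.65°)) = 12.52 / 0.05761 ≈ 217.3166 mm.
Vertical AOV = 2·arctan(7.41 / (2 × 217.3166)) = 2·arctan(0.01705) ≈ 1.9535°.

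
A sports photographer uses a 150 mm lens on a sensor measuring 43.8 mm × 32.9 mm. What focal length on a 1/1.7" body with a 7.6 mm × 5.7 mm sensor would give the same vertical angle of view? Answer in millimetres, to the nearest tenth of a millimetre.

26.0 mm

Equal angle of view means equal height/f ratio, so f₂ = f₁ · (height₂/height₁) = 150 × 5.7/32.9.
f₂ = 150 × 0.17325 ≈ 25.988 mm.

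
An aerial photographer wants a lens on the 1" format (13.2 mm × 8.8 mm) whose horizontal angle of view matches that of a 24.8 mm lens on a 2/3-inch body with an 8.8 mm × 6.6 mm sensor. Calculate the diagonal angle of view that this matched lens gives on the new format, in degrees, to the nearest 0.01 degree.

Equal horizontal AOV ⇒ f₂ = f₁ · 13.2/8.8 = 24.8 × 1.50000 ≈ 37.2000 mm.
Sensor diagonal = √(13.2² + 8.8²) = √251.6800 ≈ 15.8644 mm.
Diagonal AOV on the new format = 2·arctan(15.8644 / (2 × 37.2000)) = 2·arctan(0.21323) ≈ 24.0740°.

24.07°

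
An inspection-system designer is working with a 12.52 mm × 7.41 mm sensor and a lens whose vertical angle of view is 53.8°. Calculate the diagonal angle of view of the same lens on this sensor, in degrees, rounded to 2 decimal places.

89.77°

From the vertical AOV: f = 7.41 / (2·tan(26.9°)) = 7.41 / 1.01466 ≈ 7.3030 mm.
Sensor diagonal = √(12.52² + 7.41²) = √211.6585 ≈ 14.5485 mm.
Diagonal AOV = 2·arctan(14.5485 / (2 × 7.3030)) = 2·arctan(0.99607) ≈ 89.7743°.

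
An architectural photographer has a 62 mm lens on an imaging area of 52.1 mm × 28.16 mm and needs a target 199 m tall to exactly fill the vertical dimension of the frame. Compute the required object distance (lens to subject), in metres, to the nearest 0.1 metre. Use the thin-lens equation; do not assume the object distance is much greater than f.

438.2 m

W: 199 m = 199000 mm.
Magnification m = h/W = dᵢ/dₒ; combined with 1/f = 1/dₒ + 1/dᵢ this gives dₒ = f·(1 + W/h).
dₒ = 62 mm × (1 + 199000/28.16) = 62 × 7067.7614 ≈ 438201.205 mm = 438.201 m.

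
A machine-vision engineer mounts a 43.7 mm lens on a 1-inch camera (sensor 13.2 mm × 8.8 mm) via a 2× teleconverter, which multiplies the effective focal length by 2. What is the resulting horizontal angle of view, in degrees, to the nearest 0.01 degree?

8.64°

Effective focal length f = 43.7 × 2 = 87.4 mm.
α = 2·arctan(13.2 / (2 × 87.4)) = 2·arctan(0.07551) ≈ 8.6370°.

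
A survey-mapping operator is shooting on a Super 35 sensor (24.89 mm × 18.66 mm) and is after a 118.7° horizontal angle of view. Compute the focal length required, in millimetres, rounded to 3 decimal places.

From α = 2·arctan(w/2f) we get f = w / (2·tan(α/2)).
With w = 24.89 mm and α/2 = 59.35°, tan(α/2) ≈ 1.68754, so f ≈ 24.89 / 3.37509 ≈ 7.3746 mm.

7.375 mm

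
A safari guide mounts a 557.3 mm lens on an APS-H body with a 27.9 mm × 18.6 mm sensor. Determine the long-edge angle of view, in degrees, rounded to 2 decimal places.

Angle of view α = 2·arctan(w/2f) with w = 27.9 mm and f = 557.3 mm.
w/2f = 0.02503; arctan(0.02503) ≈ 1.4339°, so α ≈ 2.8678°.

2.87°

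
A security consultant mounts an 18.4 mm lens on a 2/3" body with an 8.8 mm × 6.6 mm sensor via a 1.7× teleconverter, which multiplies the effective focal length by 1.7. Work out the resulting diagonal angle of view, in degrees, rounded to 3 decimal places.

Effective focal length f = 18.4 × 1.7 = 31.28 mm.
Sensor diagonal = √(8.8² + 6.6²) = √121.0000 ≈ 11.0000 mm.
α = 2·arctan(11.000 / (2 × 31.28)) = 2·arctan(0.17583) ≈ 19.9449°.

19.945°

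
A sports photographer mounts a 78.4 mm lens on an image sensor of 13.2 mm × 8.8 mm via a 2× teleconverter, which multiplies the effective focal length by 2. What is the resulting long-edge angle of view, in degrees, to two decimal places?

Effective focal length f = 78.4 × 2 = 156.8 mm.
α = 2·arctan(13.2 / (2 × 156.8)) = 2·arctan(0.04209) ≈ 4.8205°.

4.82°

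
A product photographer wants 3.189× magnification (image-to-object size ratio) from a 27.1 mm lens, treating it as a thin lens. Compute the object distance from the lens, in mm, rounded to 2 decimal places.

35.60 mm

With m = dᵢ/dₒ and 1/f = 1/dₒ + 1/dᵢ, substituting dᵢ = m·dₒ gives 1/f = (1 + 1/m)/dₒ, hence dₒ = f·(1 + 1/m).
dₒ = 27.1 × (1 + 1/3.189) = 27.1 × 1.31358 ≈ 35.598 mm.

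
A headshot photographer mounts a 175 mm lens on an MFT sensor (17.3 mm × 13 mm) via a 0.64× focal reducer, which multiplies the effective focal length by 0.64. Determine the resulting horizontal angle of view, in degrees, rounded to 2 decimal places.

8.83°

Effective focal length f = 175 × 0.64 = 112 mm.
α = 2·arctan(17.3 / (2 × 112)) = 2·arctan(0.07723) ≈ 8.8326°.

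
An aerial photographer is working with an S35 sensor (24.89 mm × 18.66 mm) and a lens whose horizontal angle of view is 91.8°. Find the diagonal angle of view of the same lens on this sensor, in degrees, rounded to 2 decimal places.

104.42°

From the horizontal AOV: f = 24.89 / (2·tan(45.9°)) = 24.89 / 2.06384 ≈ 12.0600 mm.
Sensor diagonal = √(24.89² + 18.66²) = √967.7077 ≈ 31.1080 mm.
Diagonal AOV = 2·arctan(31.1080 / (2 × 12.0600)) = 2·arctan(1.28971) ≈ 104.4224°.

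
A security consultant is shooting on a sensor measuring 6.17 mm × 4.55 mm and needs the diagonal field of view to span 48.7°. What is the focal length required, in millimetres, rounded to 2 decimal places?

Sensor diagonal = √(6.17² + 4.55²) = √58.7714 ≈ 7.6663 mm.
From α = 2·arctan(d/2f) we get f = d / (2·tan(α/2)).
With d = 7.6663 mm and α/2 = 24.35°, tan(α/2) ≈ 0.45257, so f ≈ 7.6663 / 0.90514 ≈ 8.4697 mm.

8.47 mm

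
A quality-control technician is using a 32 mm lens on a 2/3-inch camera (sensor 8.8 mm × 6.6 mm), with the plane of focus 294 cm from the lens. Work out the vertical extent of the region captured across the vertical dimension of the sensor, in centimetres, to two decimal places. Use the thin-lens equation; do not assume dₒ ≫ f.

dₒ: 294 cm = 2940 mm.
Similar triangles through the lens centre give W/dₒ = h/dᵢ; with 1/f = 1/dₒ + 1/dᵢ this gives W = h·(dₒ − f)/f.
W = 6.6 mm × (2940 − 32) / 32 = 6.6 × 90.8750 ≈ 599.775 mm = 59.9775 cm.

59.98 cm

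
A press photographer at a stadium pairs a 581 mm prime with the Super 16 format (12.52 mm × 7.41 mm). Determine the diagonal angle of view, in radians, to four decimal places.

Sensor diagonal = √(12.52² + 7.41²) = √211.6585 ≈ 14.5485 mm.
Angle of view α = 2·arctan(d/2f) with d = 14.5485 mm and f = 581 mm.
d/2f = 0.01252; arctan(0.01252) ≈ 0.0125 rad, so α ≈ 0.0250 rad.

0.0250 rad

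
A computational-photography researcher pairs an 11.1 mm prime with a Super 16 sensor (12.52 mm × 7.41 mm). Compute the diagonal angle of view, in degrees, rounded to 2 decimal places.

Sensor diagonal = √(12.52² + 7.41²) = √211.6585 ≈ 14.5485 mm.
Angle of view α = 2·arctan(d/2f) with d = 14.5485 mm and f = 11.1 mm.
d/2f = 0.65534; arctan(0.65534) ≈ 33.2383°, so α ≈ 66.4766°.

66.48°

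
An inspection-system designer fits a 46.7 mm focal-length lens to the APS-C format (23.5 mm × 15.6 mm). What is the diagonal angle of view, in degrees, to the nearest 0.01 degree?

33.61°

Sensor diagonal = √(23.5² + 15.6²) = √795.6100 ≈ 28.2066 mm.
Angle of view α = 2·arctan(d/2f) with d = 28.2066 mm and f = 46.7 mm.
d/2f = 0.30200; arctan(0.30200) ≈ 16.8042°, so α ≈ 33.6084°.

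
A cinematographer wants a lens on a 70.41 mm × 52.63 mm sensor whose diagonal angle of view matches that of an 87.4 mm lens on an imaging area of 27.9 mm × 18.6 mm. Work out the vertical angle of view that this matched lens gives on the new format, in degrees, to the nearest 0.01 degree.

13.10°

Sensor diagonal = √(27.9² + 18.6²) = √1124.3700 ≈ 33.5316 mm.
Sensor diagonal = √(70.41² + 52.63²) = √7727.4850 ≈ 87.9061 mm.
Equal diagonal AOV ⇒ f₂ = f₁ · 87.9061/33.5316 = 87.4 × 2.62159 ≈ 229.1268 mm.
Vertical AOV on the new format = 2·arctan(52.63 / (2 × 229.1268)) = 2·arctan(0.11485) ≈ 13.1033°.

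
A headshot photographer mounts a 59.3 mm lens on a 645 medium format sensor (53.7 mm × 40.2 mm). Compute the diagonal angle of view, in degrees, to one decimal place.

59.0°

Sensor diagonal = √(53.7² + 40.2²) = √4499.7300 ≈ 67.0800 mm.
Angle of view α = 2·arctan(d/2f) with d = 67.0800 mm and f = 59.3 mm.
d/2f = 0.56560; arctan(0.56560) ≈ 29.4925°, so α ≈ 58.9849°.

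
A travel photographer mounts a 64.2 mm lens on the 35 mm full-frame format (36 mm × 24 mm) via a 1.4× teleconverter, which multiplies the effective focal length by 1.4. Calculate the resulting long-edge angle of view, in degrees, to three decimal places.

22.649°

Effective focal length f = 64.2 × 1.4 = 89.88 mm.
α = 2·arctan(36 / (2 × 89.88)) = 2·arctan(0.20027) ≈ 22.6493°.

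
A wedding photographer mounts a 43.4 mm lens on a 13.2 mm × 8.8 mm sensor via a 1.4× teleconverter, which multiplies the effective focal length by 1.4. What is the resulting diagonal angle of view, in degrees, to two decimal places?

Effective focal length f = 43.4 × 1.4 = 60.76 mm.
Sensor diagonal = √(13.2² + 8.8²) = √251.6800 ≈ 15.8644 mm.
α = 2·arctan(15.864 / (2 × 60.76)) = 2·arctan(0.13055) ≈ 14.8758°.

14.88°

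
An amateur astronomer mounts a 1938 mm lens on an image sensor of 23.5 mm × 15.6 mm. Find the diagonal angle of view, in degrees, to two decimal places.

Sensor diagonal = √(23.5² + 15.6²) = √795.6100 ≈ 28.2066 mm.
Angle of view α = 2·arctan(d/2f) with d = 28.2066 mm and f = 1938 mm.
d/2f = 0.00728; arctan(0.00728) ≈ 0.4169°, so α ≈ 0.8339°.

0.83°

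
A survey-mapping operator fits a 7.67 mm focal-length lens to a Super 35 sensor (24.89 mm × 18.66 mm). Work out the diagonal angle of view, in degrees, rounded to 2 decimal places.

Sensor diagonal = √(24.89² + 18.66²) = √967.7077 ≈ 31.1080 mm.
Angle of view α = 2·arctan(d/2f) with d = 31.1080 mm and f = 7.67 mm.
d/2f = 2.02790; arctan(2.02790) ≈ 63.7511°, so α ≈ 127.5023°.

127.50°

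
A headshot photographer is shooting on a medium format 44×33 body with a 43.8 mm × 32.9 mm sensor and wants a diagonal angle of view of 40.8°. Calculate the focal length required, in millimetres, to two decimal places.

73.65 mm

Sensor diagonal = √(43.8² + 32.9²) = √3000.8500 ≈ 54.7800 mm.
From α = 2·arctan(d/2f) we get f = d / (2·tan(α/2)).
With d = 54.7800 mm and α/2 = 20.4°, tan(α/2) ≈ 0.37190, so f ≈ 54.7800 / 0.74379 ≈ 73.6495 mm.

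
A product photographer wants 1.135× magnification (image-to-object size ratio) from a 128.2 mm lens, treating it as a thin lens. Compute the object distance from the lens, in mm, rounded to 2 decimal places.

With m = dᵢ/dₒ and 1/f = 1/dₒ + 1/dᵢ, substituting dᵢ = m·dₒ gives 1/f = (1 + 1/m)/dₒ, hence dₒ = f·(1 + 1/m).
dₒ = 128.2 × (1 + 1/1.135) = 128.2 × 1.88106 ≈ 241.152 mm.

241.15 mm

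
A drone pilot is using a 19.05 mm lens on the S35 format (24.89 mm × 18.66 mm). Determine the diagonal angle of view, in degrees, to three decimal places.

78.462°

Sensor diagonal = √(24.89² + 18.66²) = √967.7077 ≈ 31.1080 mm.
Angle of view α = 2·arctan(d/2f) with d = 31.1080 mm and f = 19.05 mm.
d/2f = 0.81648; arctan(0.81648) ≈ 39.2311°, so α ≈ 78.4621°.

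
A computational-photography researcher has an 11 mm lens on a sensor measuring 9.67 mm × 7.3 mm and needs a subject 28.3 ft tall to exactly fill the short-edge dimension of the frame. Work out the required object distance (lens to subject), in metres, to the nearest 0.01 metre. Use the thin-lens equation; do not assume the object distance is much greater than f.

13.01 m

W: 28.3 ft × 304.8 mm/ft = 8625.84 mm.
Magnification m = h/W = dᵢ/dₒ; combined with 1/f = 1/dₒ + 1/dᵢ this gives dₒ = f·(1 + W/h).
dₒ = 11 mm × (1 + 8625.84/7.3) = 11 × 1182.6219 ≈ 13008.841 mm = 13.0088 m.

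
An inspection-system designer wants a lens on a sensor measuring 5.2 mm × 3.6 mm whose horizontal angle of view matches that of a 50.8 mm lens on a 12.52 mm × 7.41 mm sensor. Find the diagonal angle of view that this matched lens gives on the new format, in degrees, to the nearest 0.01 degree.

Equal horizontal AOV ⇒ f₂ = f₁ · 5.2/12.52 = 50.8 × 0.41534 ≈ 21.0990 mm.
Sensor diagonal = √(5.2² + 3.6²) = √40.0000 ≈ 6.3246 mm.
Diagonal AOV on the new format = 2·arctan(6.3246 / (2 × 21.0990)) = 2·arctan(0.14988) ≈ 17.0478°.

17.05°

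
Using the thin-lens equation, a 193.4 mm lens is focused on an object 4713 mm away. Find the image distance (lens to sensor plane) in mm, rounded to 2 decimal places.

1/dᵢ = 1/f − 1/dₒ = 1/193.4 − 1/4713 = 0.0049585 mm⁻¹.
dᵢ = 1/0.0049585 ≈ 201.6759 mm.

201.68 mm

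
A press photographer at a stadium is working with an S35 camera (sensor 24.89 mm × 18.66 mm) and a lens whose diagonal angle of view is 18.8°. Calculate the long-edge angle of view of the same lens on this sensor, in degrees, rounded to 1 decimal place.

Sensor diagonal = √(24.89² + 18.66²) = √967.7077 ≈ 31.1080 mm.
From the diagonal AOV: f = 31.1080 / (2·tan(9.4°)) = 31.1080 / 0.33110 ≈ 93.9541 mm.
Long-edge AOV = 2·arctan(24.89 / (2 × 93.9541)) = 2·arctan(0.13246) ≈ 15.0908°.

15.1°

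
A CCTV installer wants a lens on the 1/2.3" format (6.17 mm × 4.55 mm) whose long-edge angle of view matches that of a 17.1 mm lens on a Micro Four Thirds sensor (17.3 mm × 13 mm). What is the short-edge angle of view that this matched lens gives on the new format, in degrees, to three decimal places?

40.914°

Equal long-edge AOV ⇒ f₂ = f₁ · 6.17/17.3 = 17.1 × 0.35665 ≈ 6.0987 mm.
Short-edge AOV on the new format = 2·arctan(4.55 / (2 × 6.0987)) = 2·arctan(0.37303) ≈ 40.9143°.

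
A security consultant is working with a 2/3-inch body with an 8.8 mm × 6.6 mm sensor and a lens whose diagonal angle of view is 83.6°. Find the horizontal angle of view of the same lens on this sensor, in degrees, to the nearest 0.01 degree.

Sensor diagonal = √(8.8² + 6.6²) = √121.0000 ≈ 11.0000 mm.
From the diagonal AOV: f = 11.0000 / (2·tan(41.8°)) = 11.0000 / 1.78821 ≈ 6.1514 mm.
Horizontal AOV = 2·arctan(8.8 / (2 × 6.1514)) = 2·arctan(0.71528) ≈ 71.1510°.

71.15°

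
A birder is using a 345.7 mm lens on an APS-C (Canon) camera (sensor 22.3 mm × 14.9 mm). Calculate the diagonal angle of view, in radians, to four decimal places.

0.0775 rad

Sensor diagonal = √(22.3² + 14.9²) = √719.3000 ≈ 26.8198 mm.
Angle of view α = 2·arctan(d/2f) with d = 26.8198 mm and f = 345.7 mm.
d/2f = 0.03879; arctan(0.03879) ≈ 0.0388 rad, so α ≈ 0.0775 rad.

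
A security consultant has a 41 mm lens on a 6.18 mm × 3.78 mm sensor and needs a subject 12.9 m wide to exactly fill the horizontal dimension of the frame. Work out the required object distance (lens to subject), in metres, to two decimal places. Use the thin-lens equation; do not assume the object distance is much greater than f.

85.62 m

W: 12.9 m = 12900 mm.
Magnification m = w/W = dᵢ/dₒ; combined with 1/f = 1/dₒ + 1/dᵢ this gives dₒ = f·(1 + W/w).
dₒ = 41 mm × (1 + 12900/6.18) = 41 × 2088.3786 ≈ 85623.524 mm = 85.6235 m.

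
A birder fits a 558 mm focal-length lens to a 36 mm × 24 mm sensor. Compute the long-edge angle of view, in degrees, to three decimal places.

Angle of view α = 2·arctan(w/2f) with w = 36 mm and f = 558 mm.
w/2f = 0.03226; arctan(0.03226) ≈ 1.8476°, so α ≈ 3.6952°.

3.695°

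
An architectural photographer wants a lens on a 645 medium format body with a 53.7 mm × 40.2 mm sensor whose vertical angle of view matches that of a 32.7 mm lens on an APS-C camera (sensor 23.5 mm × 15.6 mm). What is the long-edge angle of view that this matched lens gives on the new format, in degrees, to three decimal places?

Equal vertical AOV ⇒ f₂ = f₁ · 40.2/15.6 = 32.7 × 2.57692 ≈ 84.2654 mm.
Long-edge AOV on the new format = 2·arctan(53.7 / (2 × 84.2654)) = 2·arctan(0.31864) ≈ 35.3475°.

35.348°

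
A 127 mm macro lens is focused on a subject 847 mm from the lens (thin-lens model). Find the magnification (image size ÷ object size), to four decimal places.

0.1764×

Thin lens: 1/f = 1/dₒ + 1/dᵢ → 1/dᵢ = 1/127 − 1/847 = 0.0066934 mm⁻¹, so dᵢ ≈ 149.4014 mm.
Magnification m = dᵢ/dₒ = 149.4014/847 ≈ 0.17639.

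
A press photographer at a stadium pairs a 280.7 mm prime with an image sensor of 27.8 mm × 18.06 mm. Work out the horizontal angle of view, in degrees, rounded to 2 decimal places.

5.67°

Angle of view α = 2·arctan(w/2f) with w = 27.8 mm and f = 280.7 mm.
w/2f = 0.04952; arctan(0.04952) ≈ 2.8349°, so α ≈ 5.6698°.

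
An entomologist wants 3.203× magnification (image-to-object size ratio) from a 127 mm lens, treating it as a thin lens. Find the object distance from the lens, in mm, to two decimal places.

166.65 mm

With m = dᵢ/dₒ and 1/f = 1/dₒ + 1/dᵢ, substituting dᵢ = m·dₒ gives 1/f = (1 + 1/m)/dₒ, hence dₒ = f·(1 + 1/m).
dₒ = 127 × (1 + 1/3.203) = 127 × 1.31221 ≈ 166.650 mm.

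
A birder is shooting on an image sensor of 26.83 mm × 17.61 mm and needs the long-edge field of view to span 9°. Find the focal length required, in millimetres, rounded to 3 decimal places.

170.454 mm

From α = 2·arctan(w/2f) we get f = w / (2·tan(α/2)).
With w = 26.83 mm and α/2 = 4.5°, tan(α/2) ≈ 0.07870, so f ≈ 26.83 / 0.15740 ≈ 170.4537 mm.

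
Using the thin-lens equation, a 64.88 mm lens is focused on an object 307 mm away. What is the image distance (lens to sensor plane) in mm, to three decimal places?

1/dᵢ = 1/f − 1/dₒ = 1/64.88 − 1/307 = 0.0121557 mm⁻¹.
dᵢ = 1/0.0121557 ≈ 82.2657 mm.

82.266 mm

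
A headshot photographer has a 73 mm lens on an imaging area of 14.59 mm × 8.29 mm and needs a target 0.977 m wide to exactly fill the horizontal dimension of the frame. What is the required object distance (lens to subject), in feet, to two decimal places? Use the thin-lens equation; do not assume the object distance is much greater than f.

16.28 ft

W: 0.977 m = 977 mm.
Magnification m = w/W = dᵢ/dₒ; combined with 1/f = 1/dₒ + 1/dᵢ this gives dₒ = f·(1 + W/w).
dₒ = 73 mm × (1 + 977/14.59) = 73 × 67.9637 ≈ 4961.348 mm = 4961.348/304.8 ft = 16.2774 ft.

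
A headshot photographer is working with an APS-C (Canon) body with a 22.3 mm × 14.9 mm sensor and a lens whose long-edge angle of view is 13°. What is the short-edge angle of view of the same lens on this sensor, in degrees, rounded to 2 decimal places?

From the long-edge AOV: f = 22.3 / (2·tan(6.5°)) = 22.3 / 0.22787 ≈ 97.8623 mm.
Short-edge AOV = 2·arctan(14.9 / (2 × 97.8623)) = 2·arctan(0.07613) ≈ 8.7068°.

8.71°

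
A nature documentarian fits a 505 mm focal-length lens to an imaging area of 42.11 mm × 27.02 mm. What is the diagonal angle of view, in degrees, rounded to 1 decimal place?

Sensor diagonal = √(42.11² + 27.02²) = √2503.3325 ≈ 50.0333 mm.
Angle of view α = 2·arctan(d/2f) with d = 50.0333 mm and f = 505 mm.
d/2f = 0.04954; arctan(0.04954) ≈ 2.8360°, so α ≈ 5.6720°.

5.7°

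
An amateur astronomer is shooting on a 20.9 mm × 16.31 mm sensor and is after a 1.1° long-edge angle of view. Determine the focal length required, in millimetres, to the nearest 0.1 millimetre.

1088.6 mm

From α = 2·arctan(w/2f) we get f = w / (2·tan(α/2)).
With w = 20.9 mm and α/2 = 0.55°, tan(α/2) ≈ 0.00960, so f ≈ 20.9 / 0.01920 ≈ 1088.5864 mm.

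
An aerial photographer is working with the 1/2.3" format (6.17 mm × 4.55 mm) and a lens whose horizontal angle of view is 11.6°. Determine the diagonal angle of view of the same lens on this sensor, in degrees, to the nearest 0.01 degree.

From the horizontal AOV: f = 6.17 / (2·tan(5.8°)) = 6.17 / 0.20315 ≈ 30.3713 mm.
Sensor diagonal = √(6.17² + 4.55²) = √58.7714 ≈ 7.6663 mm.
Diagonal AOV = 2·arctan(7.6663 / (2 × 30.3713)) = 2·arctan(0.12621) ≈ 14.3864°.

14.39°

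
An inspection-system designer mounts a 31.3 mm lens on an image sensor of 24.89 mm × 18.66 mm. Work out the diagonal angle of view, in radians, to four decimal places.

Sensor diagonal = √(24.89² + 18.66²) = √967.7077 ≈ 31.1080 mm.
Angle of view α = 2·arctan(d/2f) with d = 31.1080 mm and f = 31.3 mm.
d/2f = 0.49693; arctan(0.49693) ≈ 0.4612 rad, so α ≈ 0.9224 rad.

0.9224 rad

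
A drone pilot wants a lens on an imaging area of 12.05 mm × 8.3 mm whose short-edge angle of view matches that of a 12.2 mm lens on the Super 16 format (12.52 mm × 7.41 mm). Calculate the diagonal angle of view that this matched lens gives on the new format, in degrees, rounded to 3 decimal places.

56.326°

Equal short-edge AOV ⇒ f₂ = f₁ · 8.3/7.41 = 12.2 × 1.12011 ≈ 13.6653 mm.
Sensor diagonal = √(12.05² + 8.3²) = √214.0925 ≈ 14.6319 mm.
Diagonal AOV on the new format = 2·arctan(14.6319 / (2 × 13.6653)) = 2·arctan(0.53537) ≈ 56.3262°.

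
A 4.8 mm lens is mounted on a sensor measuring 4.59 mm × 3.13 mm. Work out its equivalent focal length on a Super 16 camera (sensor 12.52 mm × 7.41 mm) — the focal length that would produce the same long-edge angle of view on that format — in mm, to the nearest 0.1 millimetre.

Equal angle of view means equal width/f ratio, so f₂ = f₁ · (width₂/width₁) = 4.8 × 12.52/4.59.
f₂ = 4.8 × 2.72767 ≈ 13.093 mm.

13.1 mm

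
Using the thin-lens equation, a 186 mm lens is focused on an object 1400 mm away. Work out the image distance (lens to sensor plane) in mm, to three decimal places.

214.498 mm

1/dᵢ = 1/f − 1/dₒ = 1/186 − 1/1400 = 0.0046621 mm⁻¹.
dᵢ = 1/0.0046621 ≈ 214.4975 mm.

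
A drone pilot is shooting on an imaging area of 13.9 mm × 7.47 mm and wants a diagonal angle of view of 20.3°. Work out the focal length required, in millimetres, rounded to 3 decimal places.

Sensor diagonal = √(13.9² + 7.47²) = √249.0109 ≈ 15.7801 mm.
From α = 2·arctan(d/2f) we get f = d / (2·tan(α/2)).
With d = 15.7801 mm and α/2 = 10.15°, tan(α/2) ≈ 0.17903, so f ≈ 15.7801 / 0.35806 ≈ 44.0716 mm.

44.072 mm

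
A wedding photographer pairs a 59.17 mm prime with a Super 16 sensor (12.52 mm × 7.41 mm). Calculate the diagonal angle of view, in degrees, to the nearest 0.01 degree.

14.02°

Sensor diagonal = √(12.52² + 7.41²) = √211.6585 ≈ 14.5485 mm.
Angle of view α = 2·arctan(d/2f) with d = 14.5485 mm and f = 59.17 mm.
d/2f = 0.12294; arctan(0.12294) ≈ 7.0087°, so α ≈ 14.0173°.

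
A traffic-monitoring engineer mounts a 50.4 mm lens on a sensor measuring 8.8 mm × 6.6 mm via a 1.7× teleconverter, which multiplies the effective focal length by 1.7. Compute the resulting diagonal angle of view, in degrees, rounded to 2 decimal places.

7.35°

Effective focal length f = 50.4 × 1.7 = 85.68 mm.
Sensor diagonal = √(8.8² + 6.6²) = √121.0000 ≈ 11.0000 mm.
α = 2·arctan(11.000 / (2 × 85.68)) = 2·arctan(0.06419) ≈ 7.3458°.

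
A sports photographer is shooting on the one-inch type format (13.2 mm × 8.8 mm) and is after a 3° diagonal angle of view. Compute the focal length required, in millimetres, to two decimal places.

302.92 mm

Sensor diagonal = √(13.2² + 8.8²) = √251.6800 ≈ 15.8644 mm.
From α = 2·arctan(d/2f) we get f = d / (2·tan(α/2)).
With d = 15.8644 mm and α/2 = 1.5°, tan(α/2) ≈ 0.02619, so f ≈ 15.8644 / 0.05237 ≈ 302.9190 mm.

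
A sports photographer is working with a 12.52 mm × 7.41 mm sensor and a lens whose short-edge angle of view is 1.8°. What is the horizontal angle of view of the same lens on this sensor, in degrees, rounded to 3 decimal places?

3.041°

From the short-edge AOV: f = 7.41 / (2·tan(0.9°)) = 7.41 / 0.03142 ≈ 235.8482 mm.
Horizontal AOV = 2·arctan(12.52 / (2 × 235.8482)) = 2·arctan(0.02654) ≈ 3.0408°.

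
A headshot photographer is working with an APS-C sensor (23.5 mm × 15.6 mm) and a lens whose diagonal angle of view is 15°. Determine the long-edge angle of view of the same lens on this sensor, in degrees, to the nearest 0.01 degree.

12.52°

Sensor diagonal = √(23.5² + 15.6²) = √795.6100 ≈ 28.2066 mm.
From the diagonal AOV: f = 28.2066 / (2·tan(7.5°)) = 28.2066 / 0.26330 ≈ 107.1250 mm.
Long-edge AOV = 2·arctan(23.5 / (2 × 107.1250)) = 2·arctan(0.10968) ≈ 12.5189°.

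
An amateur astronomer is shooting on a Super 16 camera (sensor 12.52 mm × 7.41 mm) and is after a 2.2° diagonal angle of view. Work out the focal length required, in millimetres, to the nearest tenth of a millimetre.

Sensor diagonal = √(12.52² + 7.41²) = √211.6585 ≈ 14.5485 mm.
From α = 2·arctan(d/2f) we get f = d / (2·tan(α/2)).
With d = 14.5485 mm and α/2 = 1.1°, tan(α/2) ≈ 0.01920, so f ≈ 14.5485 / 0.03840 ≈ 378.8475 mm.

378.8 mm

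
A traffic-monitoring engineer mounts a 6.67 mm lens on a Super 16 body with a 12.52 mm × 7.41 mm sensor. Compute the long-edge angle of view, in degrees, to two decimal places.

86.37°

Angle of view α = 2·arctan(w/2f) with w = 12.52 mm and f = 6.67 mm.
w/2f = 0.93853; arctan(0.93853) ≈ 43.1838°, so α ≈ 86.3676°.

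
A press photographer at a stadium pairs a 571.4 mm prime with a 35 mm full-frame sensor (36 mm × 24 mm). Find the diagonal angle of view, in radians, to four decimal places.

Sensor diagonal = √(36² + 24²) = √1872.0000 ≈ 43.2666 mm.
Angle of view α = 2·arctan(d/2f) with d = 43.2666 mm and f = 571.4 mm.
d/2f = 0.03786; arctan(0.03786) ≈ 0.0378 rad, so α ≈ 0.0757 rad.

0.0757 rad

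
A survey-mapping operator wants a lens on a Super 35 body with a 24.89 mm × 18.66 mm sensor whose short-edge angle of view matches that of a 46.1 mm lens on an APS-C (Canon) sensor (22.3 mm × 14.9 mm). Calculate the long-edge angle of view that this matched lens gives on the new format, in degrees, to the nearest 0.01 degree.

24.33°

Equal short-edge AOV ⇒ f₂ = f₁ · 18.66/14.9 = 46.1 × 1.25235 ≈ 57.7333 mm.
Long-edge AOV on the new format = 2·arctan(24.89 / (2 × 57.7333)) = 2·arctan(0.21556) ≈ 24.3291°.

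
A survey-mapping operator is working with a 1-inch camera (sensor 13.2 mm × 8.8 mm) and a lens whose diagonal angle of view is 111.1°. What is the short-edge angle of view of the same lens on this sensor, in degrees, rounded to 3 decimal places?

Sensor diagonal = √(13.2² + 8.8²) = √251.6800 ≈ 15.8644 mm.
From the diagonal AOV: f = 15.8644 / (2·tan(55.55°)) = 15.8644 / 2.91547 ≈ 5.4415 mm.
Short-edge AOV = 2·arctan(8.8 / (2 × 5.4415)) = 2·arctan(0.80860) ≈ 77.9183°.

77.918°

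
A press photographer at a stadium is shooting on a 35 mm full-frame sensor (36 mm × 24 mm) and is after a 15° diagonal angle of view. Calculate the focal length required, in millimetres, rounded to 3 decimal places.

Sensor diagonal = √(36² + 24²) = √1872.0000 ≈ 43.2666 mm.
From α = 2·arctan(d/2f) we get f = d / (2·tan(α/2)).
With d = 43.2666 mm and α/2 = 7.5°, tan(α/2) ≈ 0.13165, so f ≈ 43.2666 / 0.26330 ≈ 164.3213 mm.

164.321 mm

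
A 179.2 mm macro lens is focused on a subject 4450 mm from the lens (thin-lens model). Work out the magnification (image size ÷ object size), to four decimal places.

Thin lens: 1/f = 1/dₒ + 1/dᵢ → 1/dᵢ = 1/179.2 − 1/4450 = 0.0053556 mm⁻¹, so dᵢ ≈ 186.7191 mm.
Magnification m = dᵢ/dₒ = 186.7191/4450 ≈ 0.04196.

0.0420×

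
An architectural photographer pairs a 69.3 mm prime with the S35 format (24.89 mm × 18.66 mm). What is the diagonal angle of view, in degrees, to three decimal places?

25.300°

Sensor diagonal = √(24.89² + 18.66²) = √967.7077 ≈ 31.1080 mm.
Angle of view α = 2·arctan(d/2f) with d = 31.1080 mm and f = 69.3 mm.
d/2f = 0.22444; arctan(0.22444) ≈ 12.6501°, so α ≈ 25.3002°.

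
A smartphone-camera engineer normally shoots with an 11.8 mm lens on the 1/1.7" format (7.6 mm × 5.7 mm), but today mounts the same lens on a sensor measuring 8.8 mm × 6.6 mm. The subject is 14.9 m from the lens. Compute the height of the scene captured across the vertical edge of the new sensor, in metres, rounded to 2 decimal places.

The focal length stays 11.8 mm; the relevant sensor dimension is now h = 6.6 mm. Object distance dₒ = 14.9 m = 14900 mm.
Thin-lens field height W = h·(dₒ − f)/f = 6.6 × (14900 − 11.8)/11.8 ≈ 8327.298 mm = 8.3273 m.

8.33 m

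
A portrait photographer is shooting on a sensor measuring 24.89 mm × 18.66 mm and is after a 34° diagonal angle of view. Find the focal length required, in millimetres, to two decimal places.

Sensor diagonal = √(24.89² + 18.66²) = √967.7077 ≈ 31.1080 mm.
From α = 2·arctan(d/2f) we get f = d / (2·tan(α/2)).
With d = 31.1080 mm and α/2 = 17°, tan(α/2) ≈ 0.30573, so f ≈ 31.1080 / 0.61146 ≈ 50.8748 mm.

50.87 mm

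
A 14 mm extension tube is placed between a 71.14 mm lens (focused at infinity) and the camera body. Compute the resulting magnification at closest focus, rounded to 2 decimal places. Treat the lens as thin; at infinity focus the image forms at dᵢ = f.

The tube moves the image plane from f to f + e, so dᵢ = 71.14 + 14 = 85.14 mm. Focus is achieved when 1/f = 1/dₒ + 1/dᵢ, giving dₒ = 1/(1/f − 1/(f+e)).
Magnification m = dᵢ/dₒ = (f+e)·(1/f − 1/(f+e)) = e/f = 14/71.14 ≈ 0.1968.

0.20×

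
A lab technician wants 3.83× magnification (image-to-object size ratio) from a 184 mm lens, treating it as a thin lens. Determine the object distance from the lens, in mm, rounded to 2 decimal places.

With m = dᵢ/dₒ and 1/f = 1/dₒ + 1/dᵢ, substituting dᵢ = m·dₒ gives 1/f = (1 + 1/m)/dₒ, hence dₒ = f·(1 + 1/m).
dₒ = 184 × (1 + 1/3.83) = 184 × 1.26110 ≈ 232.042 mm.

232.04 mm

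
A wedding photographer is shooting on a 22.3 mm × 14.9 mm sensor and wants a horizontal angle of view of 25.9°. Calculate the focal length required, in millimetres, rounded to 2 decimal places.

48.49 mm

From α = 2·arctan(w/2f) we get f = w / (2·tan(α/2)).
With w = 22.3 mm and α/2 = 12.95°, tan(α/2) ≈ 0.22995, so f ≈ 22.3 / 0.45990 ≈ 48.4890 mm.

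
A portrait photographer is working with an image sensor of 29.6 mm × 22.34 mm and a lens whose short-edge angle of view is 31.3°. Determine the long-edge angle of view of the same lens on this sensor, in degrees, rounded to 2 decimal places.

From the short-edge AOV: f = 22.34 / (2·tan(15.65°)) = 22.34 / 0.56029 ≈ 39.8721 mm.
Long-edge AOV = 2·arctan(29.6 / (2 × 39.8721)) = 2·arctan(0.37119) ≈ 40.7286°.

40.73°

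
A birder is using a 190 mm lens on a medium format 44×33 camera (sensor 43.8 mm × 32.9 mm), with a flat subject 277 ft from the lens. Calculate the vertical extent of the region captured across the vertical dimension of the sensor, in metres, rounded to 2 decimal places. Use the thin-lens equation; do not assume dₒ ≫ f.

14.59 m

dₒ: 277 ft × 304.8 mm/ft = 84429.60 mm.
Similar triangles through the lens centre give W/dₒ = h/dᵢ; with 1/f = 1/dₒ + 1/dᵢ this gives W = h·(dₒ − f)/f.
W = 32.9 mm × (84429.6 − 190) / 190 = 32.9 × 443.3663 ≈ 14586.751 mm = 14.5868 m.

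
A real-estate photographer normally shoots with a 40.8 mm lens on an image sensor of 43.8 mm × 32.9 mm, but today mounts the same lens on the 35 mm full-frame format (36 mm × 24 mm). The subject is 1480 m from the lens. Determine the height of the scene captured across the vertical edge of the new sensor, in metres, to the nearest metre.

The focal length stays 40.8 mm; the relevant sensor dimension is now h = 24 mm. Object distance dₒ = 1480 m = 1.48e+06 mm.
Thin-lens field height W = h·(dₒ − f)/f = 24 × (1.48e+06 − 40.8)/40.8 ≈ 870564.235 mm = 870.564 m.

871 m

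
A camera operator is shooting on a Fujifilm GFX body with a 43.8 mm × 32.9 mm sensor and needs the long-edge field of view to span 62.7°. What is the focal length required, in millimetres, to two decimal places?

35.95 mm

From α = 2·arctan(w/2f) we get f = w / (2·tan(α/2)).
With w = 43.8 mm and α/2 = 31.35°, tan(α/2) ≈ 0.60921, so f ≈ 43.8 / 1.21841 ≈ 35.9485 mm.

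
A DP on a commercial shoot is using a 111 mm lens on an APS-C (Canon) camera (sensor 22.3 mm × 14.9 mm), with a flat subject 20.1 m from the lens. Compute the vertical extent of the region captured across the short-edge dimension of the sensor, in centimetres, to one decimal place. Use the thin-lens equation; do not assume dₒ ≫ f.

dₒ: 20.1 m = 20100 mm.
Similar triangles through the lens centre give W/dₒ = h/dᵢ; with 1/f = 1/dₒ + 1/dᵢ this gives W = h·(dₒ − f)/f.
W = 14.9 mm × (20100 − 111) / 111 = 14.9 × 180.0811 ≈ 2683.208 mm = 268.321 cm.

268.3 cm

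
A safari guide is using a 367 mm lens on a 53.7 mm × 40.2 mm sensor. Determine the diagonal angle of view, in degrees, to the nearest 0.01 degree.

Sensor diagonal = √(53.7² + 40.2²) = √4499.7300 ≈ 67.0800 mm.
Angle of view α = 2·arctan(d/2f) with d = 67.0800 mm and f = 367 mm.
d/2f = 0.09139; arctan(0.09139) ≈ 5.2217°, so α ≈ 10.4435°.

10.44°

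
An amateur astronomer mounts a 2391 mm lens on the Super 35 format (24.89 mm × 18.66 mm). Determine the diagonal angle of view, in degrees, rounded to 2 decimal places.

Sensor diagonal = √(24.89² + 18.66²) = √967.7077 ≈ 31.1080 mm.
Angle of view α = 2·arctan(d/2f) with d = 31.1080 mm and f = 2391 mm.
d/2f = 0.00651; arctan(0.00651) ≈ 0.3727°, so α ≈ 0.7454°.

0.75°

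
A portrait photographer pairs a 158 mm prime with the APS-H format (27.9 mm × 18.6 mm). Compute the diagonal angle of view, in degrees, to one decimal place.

12.1°

Sensor diagonal = √(27.9² + 18.6²) = √1124.3700 ≈ 33.5316 mm.
Angle of view α = 2·arctan(d/2f) with d = 33.5316 mm and f = 158 mm.
d/2f = 0.10611; arctan(0.10611) ≈ 6.0571°, so α ≈ 12.1143°.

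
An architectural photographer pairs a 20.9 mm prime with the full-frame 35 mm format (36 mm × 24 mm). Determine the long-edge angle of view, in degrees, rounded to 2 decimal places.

Angle of view α = 2·arctan(w/2f) with w = 36 mm and f = 20.9 mm.
w/2f = 0.86124; arctan(0.86124) ≈ 40.7365°, so α ≈ 81.4730°.

81.47°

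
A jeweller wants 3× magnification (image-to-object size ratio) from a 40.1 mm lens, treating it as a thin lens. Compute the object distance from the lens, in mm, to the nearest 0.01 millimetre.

With m = dᵢ/dₒ and 1/f = 1/dₒ + 1/dᵢ, substituting dᵢ = m·dₒ gives 1/f = (1 + 1/m)/dₒ, hence dₒ = f·(1 + 1/m).
dₒ = 40.1 × (1 + 1/3) = 40.1 × 1.33333 ≈ 53.467 mm.

53.47 mm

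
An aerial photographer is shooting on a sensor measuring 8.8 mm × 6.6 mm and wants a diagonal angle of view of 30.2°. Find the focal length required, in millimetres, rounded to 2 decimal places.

Sensor diagonal = √(8.8² + 6.6²) = √121.0000 ≈ 11.0000 mm.
From α = 2·arctan(d/2f) we get f = d / (2·tan(α/2)).
With d = 11.0000 mm and α/2 = 15.1°, tan(α/2) ≈ 0.26982, so f ≈ 11.0000 / 0.53964 ≈ 20.3839 mm.

20.38 mm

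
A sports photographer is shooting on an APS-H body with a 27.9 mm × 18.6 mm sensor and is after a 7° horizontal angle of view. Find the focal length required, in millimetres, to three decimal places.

From α = 2·arctan(w/2f) we get f = w / (2·tan(α/2)).
With w = 27.9 mm and α/2 = 3.5°, tan(α/2) ≈ 0.06116, so f ≈ 27.9 / 0.12233 ≈ 228.0805 mm.

228.080 mm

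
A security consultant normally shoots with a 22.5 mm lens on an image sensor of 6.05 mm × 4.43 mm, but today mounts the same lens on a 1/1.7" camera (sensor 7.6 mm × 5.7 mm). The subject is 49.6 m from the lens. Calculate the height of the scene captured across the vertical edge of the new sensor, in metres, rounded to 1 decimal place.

The focal length stays 22.5 mm; the relevant sensor dimension is now h = 5.7 mm. Object distance dₒ = 49.6 m = 49600 mm.
Thin-lens field height W = h·(dₒ − f)/f = 5.7 × (49600 − 22.5)/22.5 ≈ 12559.633 mm = 12.5596 m.

12.6 m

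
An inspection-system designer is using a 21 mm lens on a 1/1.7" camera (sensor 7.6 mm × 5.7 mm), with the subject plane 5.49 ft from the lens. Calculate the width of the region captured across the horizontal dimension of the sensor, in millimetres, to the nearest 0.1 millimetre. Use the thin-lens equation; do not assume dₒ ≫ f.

dₒ: 5.49 ft × 304.8 mm/ft = 1673.35 mm.
Similar triangles through the lens centre give W/dₒ = w/dᵢ; with 1/f = 1/dₒ + 1/dᵢ this gives W = w·(dₒ − f)/f.
W = 7.6 mm × (1673.35 − 21) / 21 = 7.6 × 78.6834 ≈ 597.994 mm.

598.0 mm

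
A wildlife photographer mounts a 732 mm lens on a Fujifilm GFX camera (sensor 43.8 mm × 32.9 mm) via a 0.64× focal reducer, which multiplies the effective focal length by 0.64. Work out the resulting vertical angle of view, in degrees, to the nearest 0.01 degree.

4.02°

Effective focal length f = 732 × 0.64 = 468.48 mm.
α = 2·arctan(32.9 / (2 × 468.48)) = 2·arctan(0.03511) ≈ 4.0221°.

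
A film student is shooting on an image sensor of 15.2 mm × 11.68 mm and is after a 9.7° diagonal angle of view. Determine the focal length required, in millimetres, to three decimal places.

Sensor diagonal = √(15.2² + 11.68²) = √367.4624 ≈ 19.1693 mm.
From α = 2·arctan(d/2f) we get f = d / (2·tan(α/2)).
With d = 19.1693 mm and α/2 = 4.85°, tan(α/2) ≈ 0.08485, so f ≈ 19.1693 / 0.16970 ≈ 112.9583 mm.

112.958 mm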